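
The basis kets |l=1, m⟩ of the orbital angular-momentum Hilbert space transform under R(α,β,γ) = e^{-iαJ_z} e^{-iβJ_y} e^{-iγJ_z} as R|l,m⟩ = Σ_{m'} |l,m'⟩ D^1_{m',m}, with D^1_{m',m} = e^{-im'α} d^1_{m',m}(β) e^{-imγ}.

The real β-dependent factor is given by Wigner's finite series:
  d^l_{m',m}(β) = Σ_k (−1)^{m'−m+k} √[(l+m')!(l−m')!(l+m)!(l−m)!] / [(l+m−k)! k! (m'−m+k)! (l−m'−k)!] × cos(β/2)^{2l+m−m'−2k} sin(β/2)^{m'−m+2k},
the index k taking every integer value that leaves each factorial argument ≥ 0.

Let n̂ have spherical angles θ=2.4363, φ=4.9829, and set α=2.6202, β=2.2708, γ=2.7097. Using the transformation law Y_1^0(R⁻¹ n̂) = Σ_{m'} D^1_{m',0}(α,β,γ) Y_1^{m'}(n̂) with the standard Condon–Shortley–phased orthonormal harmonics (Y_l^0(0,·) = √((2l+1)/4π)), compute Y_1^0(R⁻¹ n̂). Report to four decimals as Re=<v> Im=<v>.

Need the full column D^1_{m',0} for m'=−1..1 at α=2.6202, β=2.2708, γ=2.7097.
cos(β/2)=0.421770, sin(β/2)=0.906703
d^1_{-1,0}: single k=1 term ⇒ +0.540823;  D = -0.468962+0.269378i
d^1_{0,0}: k∈[0..1] ⇒ +0.177890 -0.822110 = -0.644220;  D = -0.644220+0.000000i
d^1_{1,0}: single k=0 term ⇒ -0.540823;  D = +0.468962+0.269378i
Y_1^{m'}(θ=2.4363,φ=4.9829) and Σ D·Y over m':
  (-0.4690+0.2694i)·(+0.0598+0.2158i)  (-0.6442+0.0000i)·(-0.3720+0.0000i)  (+0.4690+0.2694i)·(-0.0598+0.2158i)
Y_1^0(R⁻¹ n̂) = +0.067260+0.000000i

Re=0.0673 Im=0.0000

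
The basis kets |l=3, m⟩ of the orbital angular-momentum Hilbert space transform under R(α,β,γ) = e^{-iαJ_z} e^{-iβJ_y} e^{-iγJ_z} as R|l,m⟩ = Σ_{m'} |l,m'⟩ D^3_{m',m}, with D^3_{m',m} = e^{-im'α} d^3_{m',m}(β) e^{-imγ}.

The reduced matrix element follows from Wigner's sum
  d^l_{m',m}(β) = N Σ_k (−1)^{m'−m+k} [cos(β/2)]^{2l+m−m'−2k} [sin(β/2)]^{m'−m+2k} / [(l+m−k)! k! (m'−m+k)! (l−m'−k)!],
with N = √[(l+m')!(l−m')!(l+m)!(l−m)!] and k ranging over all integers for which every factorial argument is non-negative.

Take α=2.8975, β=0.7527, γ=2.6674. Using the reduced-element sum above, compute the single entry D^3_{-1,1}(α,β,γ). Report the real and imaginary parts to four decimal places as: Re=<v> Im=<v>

Re=0.4698 Im=0.1100

D^3_{-1,1}(2.8975,0.7527,2.6674) = e^{-i·-1·2.8975}·d^3_{-1,1}(0.7527)·e^{-i·1·2.6674}. Compute d first:
With c≡cos(β/2)=0.930012 and s≡sin(β/2)=0.367528, N=[2·24·24·2]^{1/2}=48.000000
k: max(0,(1)−(-1))=2 … min(3+(1),3−(-1))=4
  k=2: (−1)^0·48.0000/(8)·0.9300^4·0.3675^2 = +0.606300
  k=3: (−1)^1·48.0000/(6)·0.9300^2·0.3675^4 = -0.126250
  k=4: (−1)^2·48.0000/(48)·0.9300^0·0.3675^6 = +0.002465
d^3_{-1,1}(0.7527) = +0.606300 -0.126250 +0.002465 = +0.482515
D = (-0.970357+0.241676i)·(+0.482515)·(-0.889662-0.456620i) = +0.469798+0.110050i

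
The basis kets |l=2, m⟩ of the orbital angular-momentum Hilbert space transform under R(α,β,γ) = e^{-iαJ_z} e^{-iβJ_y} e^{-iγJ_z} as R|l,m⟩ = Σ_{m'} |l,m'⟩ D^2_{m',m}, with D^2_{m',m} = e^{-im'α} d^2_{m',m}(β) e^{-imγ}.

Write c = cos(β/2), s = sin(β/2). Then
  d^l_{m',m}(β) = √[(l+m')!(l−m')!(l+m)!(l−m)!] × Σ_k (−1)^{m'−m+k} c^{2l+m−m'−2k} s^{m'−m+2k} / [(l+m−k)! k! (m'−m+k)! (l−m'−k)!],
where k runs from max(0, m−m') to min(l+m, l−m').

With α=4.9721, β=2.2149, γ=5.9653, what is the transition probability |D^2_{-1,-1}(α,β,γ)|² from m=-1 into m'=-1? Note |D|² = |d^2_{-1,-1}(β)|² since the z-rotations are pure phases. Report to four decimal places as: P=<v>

D^2_{-1,-1}(4.9721,2.2149,5.9653) = e^{-i·-1·4.9721}·d^2_{-1,-1}(2.2149)·e^{-i·-1·5.9653}. Compute d first:
c=cos(2.2149/2)=0.446944, s=sin(2.2149/2)=0.894562; N=√[1·6·1·6]=6.000000
k∈{0,1} keeps every argument non-negative
  k=0: (−1)^0·6.0000/(6)·0.4469^4·0.8946^0 = +0.039904
  k=1: (−1)^1·6.0000/(2)·0.4469^2·0.8946^2 = -0.479566
d^2_{-1,-1}(2.2149) = +0.039904 -0.479566 = -0.439662
|D^2_{-1,-1}|² = |d^2_{-1,-1}(β)|² = (-0.439662)² = 0.193303 (the z-rotation phases have unit modulus)

P=0.1933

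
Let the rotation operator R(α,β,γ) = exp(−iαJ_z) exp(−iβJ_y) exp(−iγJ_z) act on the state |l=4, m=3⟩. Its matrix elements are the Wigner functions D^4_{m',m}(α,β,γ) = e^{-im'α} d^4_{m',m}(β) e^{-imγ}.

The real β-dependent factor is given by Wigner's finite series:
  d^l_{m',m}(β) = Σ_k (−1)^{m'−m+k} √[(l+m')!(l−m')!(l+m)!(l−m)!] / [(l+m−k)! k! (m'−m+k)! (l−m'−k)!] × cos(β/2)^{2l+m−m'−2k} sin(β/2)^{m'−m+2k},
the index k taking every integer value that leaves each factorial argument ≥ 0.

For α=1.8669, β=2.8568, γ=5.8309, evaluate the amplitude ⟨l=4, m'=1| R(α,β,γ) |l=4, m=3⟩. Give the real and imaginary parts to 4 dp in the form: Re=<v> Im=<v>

Split into d^4_{1,3}(β=2.8568) × two z-phases.
With c≡cos(β/2)=0.141916 and s≡sin(β/2)=0.989879, N=[120·6·5040·1]^{1/2}=1904.940944
The bounds max(0,m−m')=2 and min(l+m,l−m')=3 give 2 terms
  k=2: (−1)^0·1904.9409/(240)·0.1419^6·0.9899^2 = +0.000064
  k=3: (−1)^1·1904.9409/(144)·0.1419^4·0.9899^4 = -0.005152
d^4_{1,3}(2.8568) = +0.000064 -0.005152 = -0.005088
Phases: e^{-i·(1)·1.8669}=-0.291796-0.956481i, e^{-i·(3)·5.8309}=+0.212312+0.977202i ⇒ D=-0.004441+0.002484i

Re=-0.0044 Im=0.0025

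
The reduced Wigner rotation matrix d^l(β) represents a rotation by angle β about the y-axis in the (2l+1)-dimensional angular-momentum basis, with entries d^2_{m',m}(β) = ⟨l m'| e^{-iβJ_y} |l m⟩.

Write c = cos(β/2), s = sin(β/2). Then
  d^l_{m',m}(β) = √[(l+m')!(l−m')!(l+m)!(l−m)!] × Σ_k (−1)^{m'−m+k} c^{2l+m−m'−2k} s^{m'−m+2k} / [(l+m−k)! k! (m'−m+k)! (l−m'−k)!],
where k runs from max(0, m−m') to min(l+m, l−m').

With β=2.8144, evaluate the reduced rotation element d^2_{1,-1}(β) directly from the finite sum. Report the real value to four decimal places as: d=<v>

d^2_{1,-1}(β=2.8144) via Wigner's sum:
c=cos(2.8144/2)=0.162868, s=sin(2.8144/2)=0.986648; N=√[6·1·1·6]=6.000000
The bounds max(0,m−m')=0 and min(l+m,l−m')=1 give 2 terms
  k=0: (−1)^2·6.0000/(2)·0.1629^2·0.9866^2 = +0.077467
  k=1: (−1)^3·6.0000/(6)·0.1629^0·0.9866^4 = -0.947652
d^2_{1,-1}(2.8144) = +0.077467 -0.947652 = -0.870185

d=-0.8702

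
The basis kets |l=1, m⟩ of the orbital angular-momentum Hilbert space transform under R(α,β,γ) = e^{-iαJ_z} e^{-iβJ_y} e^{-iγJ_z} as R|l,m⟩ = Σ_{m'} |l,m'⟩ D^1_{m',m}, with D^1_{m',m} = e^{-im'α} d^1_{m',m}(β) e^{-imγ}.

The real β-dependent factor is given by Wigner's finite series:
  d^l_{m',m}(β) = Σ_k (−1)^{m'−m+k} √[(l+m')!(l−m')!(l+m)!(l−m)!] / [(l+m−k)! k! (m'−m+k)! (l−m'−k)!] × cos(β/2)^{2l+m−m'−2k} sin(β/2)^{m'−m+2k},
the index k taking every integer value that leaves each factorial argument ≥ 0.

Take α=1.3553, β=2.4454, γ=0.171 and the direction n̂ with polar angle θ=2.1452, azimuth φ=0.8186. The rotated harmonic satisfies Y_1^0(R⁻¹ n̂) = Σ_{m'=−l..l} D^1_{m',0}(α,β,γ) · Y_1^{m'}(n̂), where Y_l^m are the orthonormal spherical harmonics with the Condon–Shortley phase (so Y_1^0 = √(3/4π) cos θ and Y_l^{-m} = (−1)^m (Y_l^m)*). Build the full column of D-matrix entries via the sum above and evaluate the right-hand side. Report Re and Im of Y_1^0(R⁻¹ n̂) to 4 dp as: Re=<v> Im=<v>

Re=0.4298 Im=0.0000

Need the full column D^1_{m',0} for m'=−1..1 at α=1.3553, β=2.4454, γ=0.171.
cos(β/2)=0.341109, sin(β/2)=0.940024
d^1_{-1,0}: single k=1 term ⇒ +0.453468;  D = +0.096966+0.442980i
d^1_{0,0}: k∈[0..1] ⇒ +0.116355 -0.883645 = -0.767289;  D = -0.767289+0.000000i
d^1_{1,0}: single k=0 term ⇒ -0.453468;  D = -0.096966+0.442980i
Y_1^{m'}(θ=2.1452,φ=0.8186) and Σ D·Y over m':
  (+0.0970+0.4430i)·(+0.1982-0.2118i)  (-0.7673+0.0000i)·(-0.2655+0.0000i)  (-0.0970+0.4430i)·(-0.1982-0.2118i)
Y_1^0(R⁻¹ n̂) = +0.429766+0.000000i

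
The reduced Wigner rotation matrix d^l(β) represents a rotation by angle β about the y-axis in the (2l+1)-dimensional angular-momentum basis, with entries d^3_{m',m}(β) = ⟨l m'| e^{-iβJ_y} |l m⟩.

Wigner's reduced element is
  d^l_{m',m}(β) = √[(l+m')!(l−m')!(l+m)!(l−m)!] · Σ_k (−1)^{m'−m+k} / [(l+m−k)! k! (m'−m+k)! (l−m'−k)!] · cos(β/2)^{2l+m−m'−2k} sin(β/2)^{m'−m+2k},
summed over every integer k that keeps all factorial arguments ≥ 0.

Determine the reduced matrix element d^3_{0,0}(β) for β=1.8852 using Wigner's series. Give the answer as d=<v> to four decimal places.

d^3_{0,0}(β=1.8852) via Wigner's sum:
c=cos(1.8852/2)=0.587686, s=sin(1.8852/2)=0.809089; N=√[6·6·6·6]=36.000000
The bounds max(0,m−m')=0 and min(l+m,l−m')=3 give 4 terms
  k=0: (−1)^0·36.0000/(36)·0.5877^6·0.8091^0 = +0.041198
  k=1: (−1)^1·36.0000/(4)·0.5877^4·0.8091^2 = -0.702777
  k=2: (−1)^2·36.0000/(4)·0.5877^2·0.8091^4 = +1.332044
  k=3: (−1)^3·36.0000/(36)·0.5877^0·0.8091^6 = -0.280529
d^3_{0,0}(1.8852) = +0.041198 -0.702777 +1.332044 -0.280529 = +0.389936

d=0.3899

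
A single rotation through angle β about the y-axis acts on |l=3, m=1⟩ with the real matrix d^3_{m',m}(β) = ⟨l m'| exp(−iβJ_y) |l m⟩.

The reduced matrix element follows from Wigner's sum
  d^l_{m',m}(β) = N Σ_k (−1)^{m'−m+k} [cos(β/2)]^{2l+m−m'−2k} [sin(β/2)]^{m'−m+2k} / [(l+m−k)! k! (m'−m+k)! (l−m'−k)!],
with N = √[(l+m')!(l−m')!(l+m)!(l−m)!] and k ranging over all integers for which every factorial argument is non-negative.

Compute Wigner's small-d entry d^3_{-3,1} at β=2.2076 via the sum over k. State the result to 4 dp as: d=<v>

d^3_{-3,1}(β=2.2076) via Wigner's sum:
c=cos(2.2076/2)=0.450206, s=sin(2.2076/2)=0.892925; N=√[1·720·24·2]=185.903201
k∈{4} keeps every argument non-negative
  k=4: (−1)^0·185.9032/(48)·0.4502^2·0.8929^4 = +0.499031
d^3_{-3,1}(2.2076) = +0.499031

d=0.4990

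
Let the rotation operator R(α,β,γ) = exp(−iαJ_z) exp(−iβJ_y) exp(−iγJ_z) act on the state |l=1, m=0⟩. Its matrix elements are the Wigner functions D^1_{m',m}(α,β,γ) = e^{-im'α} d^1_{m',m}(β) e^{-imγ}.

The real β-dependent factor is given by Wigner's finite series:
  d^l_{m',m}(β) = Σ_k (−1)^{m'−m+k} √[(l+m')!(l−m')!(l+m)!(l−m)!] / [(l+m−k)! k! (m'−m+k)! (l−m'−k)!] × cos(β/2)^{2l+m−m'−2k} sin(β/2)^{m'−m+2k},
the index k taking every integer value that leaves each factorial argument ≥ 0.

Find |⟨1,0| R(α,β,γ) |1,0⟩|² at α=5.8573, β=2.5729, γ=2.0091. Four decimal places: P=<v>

First d^1_{0,0}(β=2.5729), then the phase factors e^{-i(0)α} and e^{-i(0)γ}:
With c≡cos(β/2)=0.280530 and s≡sin(β/2)=0.959845, N=[1·1·1·1]^{1/2}=1.000000
k∈{0,1} keeps every argument non-negative
  k=0: (−1)^0·1.0000/(1)·0.2805^2·0.9598^0 = +0.078697
  k=1: (−1)^1·1.0000/(1)·0.2805^0·0.9598^2 = -0.921303
d^1_{0,0}(2.5729) = +0.078697 -0.921303 = -0.842606
|D^1_{0,0}|² = |d^1_{0,0}(β)|² = (-0.842606)² = 0.709984 (the z-rotation phases have unit modulus)

P=0.7100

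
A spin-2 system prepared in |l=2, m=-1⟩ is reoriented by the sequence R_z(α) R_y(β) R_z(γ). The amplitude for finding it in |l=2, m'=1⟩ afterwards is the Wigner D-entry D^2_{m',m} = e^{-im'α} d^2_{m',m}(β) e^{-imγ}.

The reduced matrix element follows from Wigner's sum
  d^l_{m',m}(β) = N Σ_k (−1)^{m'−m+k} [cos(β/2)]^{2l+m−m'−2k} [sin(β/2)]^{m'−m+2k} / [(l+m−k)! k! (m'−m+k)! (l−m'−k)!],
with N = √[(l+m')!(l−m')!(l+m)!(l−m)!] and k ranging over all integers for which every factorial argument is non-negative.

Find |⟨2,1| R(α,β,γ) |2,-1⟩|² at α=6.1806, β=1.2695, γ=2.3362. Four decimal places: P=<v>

First d^2_{1,-1}(β=1.2695), then the phase factors e^{-i(1)α} and e^{-i(-1)γ}:
With c≡cos(β/2)=0.805220 and s≡sin(β/2)=0.592976, N=[6·1·1·6]^{1/2}=6.000000
k: max(0,(-1)−(1))=0 … min(2+(-1),2−(1))=1
  k=0: (−1)^2·6.0000/(2)·0.8052^2·0.5930^2 = +0.683951
  k=1: (−1)^3·6.0000/(6)·0.8052^0·0.5930^4 = -0.123637
d^2_{1,-1}(1.2695) = +0.683951 -0.123637 = +0.560314
|D^2_{1,-1}|² = |d^2_{1,-1}(β)|² = (+0.560314)² = 0.313951 (the z-rotation phases have unit modulus)

P=0.3140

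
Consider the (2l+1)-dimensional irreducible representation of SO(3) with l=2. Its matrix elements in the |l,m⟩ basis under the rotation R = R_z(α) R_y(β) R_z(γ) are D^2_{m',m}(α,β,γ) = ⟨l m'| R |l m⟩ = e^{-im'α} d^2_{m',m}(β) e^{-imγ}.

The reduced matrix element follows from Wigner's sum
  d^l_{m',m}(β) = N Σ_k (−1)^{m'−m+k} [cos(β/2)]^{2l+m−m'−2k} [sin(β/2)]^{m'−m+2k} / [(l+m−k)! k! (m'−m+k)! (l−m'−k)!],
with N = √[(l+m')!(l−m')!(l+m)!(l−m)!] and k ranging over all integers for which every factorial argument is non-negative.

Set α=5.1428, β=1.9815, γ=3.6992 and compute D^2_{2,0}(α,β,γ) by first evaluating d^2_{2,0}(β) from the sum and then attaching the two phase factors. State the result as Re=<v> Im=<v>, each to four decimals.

D^2_{2,0}(5.1428,1.9815,3.6992) = e^{-i·2·5.1428}·d^2_{2,0}(1.9815)·e^{-i·0·3.6992}. Compute d first:
Half-angle: c=0.548063, s=0.836437. N=√(24·1·2·2)=9.797959
Admissible k: 0..0 (factorial args all ≥0)
  k=0: (−1)^2·9.7980/(4)·0.5481^2·0.8364^2 = +0.514758
d^2_{2,0}(1.9815) = +0.514758
D = (-0.651814+0.758379i)·(+0.514758)·(+1.000000+0.000000i) = -0.335526+0.390381i

Re=-0.3355 Im=0.3904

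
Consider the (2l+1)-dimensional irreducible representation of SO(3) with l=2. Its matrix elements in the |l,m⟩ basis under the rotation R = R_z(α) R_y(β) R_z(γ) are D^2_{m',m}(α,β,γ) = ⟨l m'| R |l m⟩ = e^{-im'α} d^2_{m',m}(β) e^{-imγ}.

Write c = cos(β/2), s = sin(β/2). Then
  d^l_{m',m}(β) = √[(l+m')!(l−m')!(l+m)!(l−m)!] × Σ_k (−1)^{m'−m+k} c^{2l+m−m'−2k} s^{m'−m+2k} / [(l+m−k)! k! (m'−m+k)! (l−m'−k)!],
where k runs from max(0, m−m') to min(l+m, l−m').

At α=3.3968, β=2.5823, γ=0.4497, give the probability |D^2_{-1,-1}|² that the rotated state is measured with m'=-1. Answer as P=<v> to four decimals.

Split into d^2_{-1,-1}(β=2.5823) × two z-phases.
With c≡cos(β/2)=0.276016 and s≡sin(β/2)=0.961153, N=[1·6·1·6]^{1/2}=6.000000
k∈{0,1} keeps every argument non-negative
  k=0: (−1)^0·6.0000/(6)·0.2760^4·0.9612^0 = +0.005804
  k=1: (−1)^1·6.0000/(2)·0.2760^2·0.9612^2 = -0.211142
d^2_{-1,-1}(2.5823) = +0.005804 -0.211142 = -0.205338
|D^2_{-1,-1}|² = |d^2_{-1,-1}(β)|² = (-0.205338)² = 0.042164 (the z-rotation phases have unit modulus)

P=0.0422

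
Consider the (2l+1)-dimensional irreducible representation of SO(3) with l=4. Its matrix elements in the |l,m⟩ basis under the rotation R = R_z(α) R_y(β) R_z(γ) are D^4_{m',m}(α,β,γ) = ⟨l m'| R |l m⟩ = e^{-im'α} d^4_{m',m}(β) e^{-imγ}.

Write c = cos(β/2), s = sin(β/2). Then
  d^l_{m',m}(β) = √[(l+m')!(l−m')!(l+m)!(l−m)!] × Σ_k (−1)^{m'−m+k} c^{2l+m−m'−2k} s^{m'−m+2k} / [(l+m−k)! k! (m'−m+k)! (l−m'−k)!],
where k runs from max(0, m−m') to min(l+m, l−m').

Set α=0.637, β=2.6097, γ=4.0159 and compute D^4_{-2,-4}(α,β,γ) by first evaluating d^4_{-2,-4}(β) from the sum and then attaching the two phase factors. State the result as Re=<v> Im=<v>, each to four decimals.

First d^4_{-2,-4}(β=2.6097), then the phase factors e^{-i(-2)α} and e^{-i(-4)γ}:
With c≡cos(β/2)=0.262822 and s≡sin(β/2)=0.964844, N=[2·720·1·40320]^{1/2}=7619.763776
Admissible k: 0..0 (factorial args all ≥0)
  k=0: (−1)^2·7619.7638/(1440)·0.2628^6·0.9648^2 = +0.001624
d^4_{-2,-4}(2.6097) = +0.001624
D = (+0.292458+0.956278i)·(+0.001624)·(-0.937425-0.348187i) = +0.000095-0.001621i

Re=0.0001 Im=-0.0016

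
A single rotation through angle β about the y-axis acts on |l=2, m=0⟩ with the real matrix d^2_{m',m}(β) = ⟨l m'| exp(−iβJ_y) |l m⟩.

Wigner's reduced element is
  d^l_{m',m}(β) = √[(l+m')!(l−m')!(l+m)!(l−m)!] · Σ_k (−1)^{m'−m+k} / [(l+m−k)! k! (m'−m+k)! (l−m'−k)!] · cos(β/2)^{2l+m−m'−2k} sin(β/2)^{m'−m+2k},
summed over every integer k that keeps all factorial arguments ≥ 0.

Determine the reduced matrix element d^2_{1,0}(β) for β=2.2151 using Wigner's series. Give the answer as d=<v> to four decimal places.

d^2_{1,0}(β=2.2151) via Wigner's sum:
c=cos(2.2151/2)=0.446855, s=sin(2.2151/2)=0.894607; N=√[6·1·2·2]=4.898979
k∈{0,1} keeps every argument non-negative
  k=0: (−1)^1·4.8990/(2)·0.4469^3·0.8946^1 = -0.195527
  k=1: (−1)^2·4.8990/(2)·0.4469^1·0.8946^3 = +0.783679
d^2_{1,0}(2.2151) = -0.195527 +0.783679 = +0.588152

d=0.5882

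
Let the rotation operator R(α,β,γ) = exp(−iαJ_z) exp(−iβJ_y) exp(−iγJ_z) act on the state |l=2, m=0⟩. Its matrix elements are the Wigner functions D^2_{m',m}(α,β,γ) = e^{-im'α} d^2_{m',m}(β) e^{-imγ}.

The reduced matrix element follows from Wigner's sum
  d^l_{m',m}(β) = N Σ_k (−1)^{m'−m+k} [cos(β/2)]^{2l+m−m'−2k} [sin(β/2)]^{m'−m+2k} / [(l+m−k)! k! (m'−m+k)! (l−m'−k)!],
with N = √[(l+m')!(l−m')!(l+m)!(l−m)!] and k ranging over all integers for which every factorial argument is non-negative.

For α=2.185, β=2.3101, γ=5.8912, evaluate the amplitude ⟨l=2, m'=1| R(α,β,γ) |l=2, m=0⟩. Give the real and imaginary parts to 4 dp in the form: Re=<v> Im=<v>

Re=-0.3514 Im=-0.4983

Split into d^2_{1,0}(β=2.3101) × two z-phases.
With c≡cos(β/2)=0.403873 and s≡sin(β/2)=0.914815, N=[6·1·2·2]^{1/2}=4.898979
The bounds max(0,m−m')=0 and min(l+m,l−m')=1 give 2 terms
  k=0: (−1)^1·4.8990/(2)·0.4039^3·0.9148^1 = -0.147619
  k=1: (−1)^2·4.8990/(2)·0.4039^1·0.9148^3 = +0.757391
d^2_{1,0}(2.3101) = -0.147619 +0.757391 = +0.609772
Phases: e^{-i·(1)·2.185}=-0.576308-0.817233i, e^{-i·(0)·5.8912}=+1.000000+0.000000i ⇒ D=-0.351416-0.498326i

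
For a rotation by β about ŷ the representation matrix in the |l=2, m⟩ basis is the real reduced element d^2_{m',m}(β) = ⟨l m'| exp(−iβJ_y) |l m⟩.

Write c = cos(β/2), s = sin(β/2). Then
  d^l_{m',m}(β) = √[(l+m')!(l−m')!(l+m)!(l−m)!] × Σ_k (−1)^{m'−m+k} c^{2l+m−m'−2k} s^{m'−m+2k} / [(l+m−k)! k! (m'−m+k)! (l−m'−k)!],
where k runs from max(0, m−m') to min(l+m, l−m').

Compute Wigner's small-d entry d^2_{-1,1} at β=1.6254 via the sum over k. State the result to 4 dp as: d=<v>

d=0.4697

d^2_{-1,1}(β=1.6254) via Wigner's sum:
With c≡cos(β/2)=0.687540 and s≡sin(β/2)=0.726146, N=[1·6·6·1]^{1/2}=6.000000
k∈{2,3} keeps every argument non-negative
  k=2: (−1)^0·6.0000/(2)·0.6875^2·0.7261^2 = +0.747766
  k=3: (−1)^1·6.0000/(6)·0.6875^0·0.7261^4 = -0.278033
d^2_{-1,1}(1.6254) = +0.747766 -0.278033 = +0.469733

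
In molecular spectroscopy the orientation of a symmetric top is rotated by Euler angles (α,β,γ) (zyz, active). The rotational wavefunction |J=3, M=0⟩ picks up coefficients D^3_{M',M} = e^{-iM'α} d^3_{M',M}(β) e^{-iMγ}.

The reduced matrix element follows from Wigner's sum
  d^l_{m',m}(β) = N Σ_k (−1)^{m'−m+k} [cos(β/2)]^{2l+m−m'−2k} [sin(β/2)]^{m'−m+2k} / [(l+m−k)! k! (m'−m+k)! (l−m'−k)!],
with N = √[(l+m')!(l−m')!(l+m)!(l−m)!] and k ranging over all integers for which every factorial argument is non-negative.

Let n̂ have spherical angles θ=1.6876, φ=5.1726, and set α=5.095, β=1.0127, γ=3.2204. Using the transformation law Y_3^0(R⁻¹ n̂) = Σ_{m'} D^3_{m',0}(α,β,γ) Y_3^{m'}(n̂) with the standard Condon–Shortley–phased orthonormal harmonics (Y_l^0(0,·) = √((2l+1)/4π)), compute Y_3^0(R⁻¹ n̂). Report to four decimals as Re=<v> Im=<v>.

Need the full column D^3_{m',0} for m'=−3..3 at α=5.095, β=1.0127, γ=3.2204.
cos(β/2)=0.874521, sin(β/2)=0.484988
d^3_{-3,0}: single k=3 term ⇒ +0.341208;  D = -0.311140+0.140054i
d^3_{-2,0}: k∈[2..3] ⇒ +0.753535 -0.231754 = +0.521782;  D = -0.376324-0.361437i
d^3_{-1,0}: k∈[1..3] ⇒ +0.859354 -0.792896 +0.081286 = +0.147744;  D = +0.055160-0.137061i
d^3_{0,0}: k∈[0..3] ⇒ +0.447322 -1.238185 +0.380810 -0.013013 = -0.423066;  D = -0.423066+0.000000i
d^3_{1,0}: k∈[0..2] ⇒ -0.859354 +0.792896 -0.081286 = -0.147744;  D = -0.055160-0.137061i
d^3_{2,0}: k∈[0..1] ⇒ +0.753535 -0.231754 = +0.521782;  D = -0.376324+0.361437i
d^3_{3,0}: single k=0 term ⇒ -0.341208;  D = +0.311140+0.140054i
Y_3^{m'}(θ=1.6876,φ=5.1726) and Σ D·Y over m':
  (-0.3111+0.1401i)·(-0.4014-0.0773i)  (-0.3763-0.3614i)·(+0.0711-0.0935i)  (+0.0552-0.1371i)·(-0.1329-0.2681i)  (-0.4231+0.0000i)·(+0.1275+0.0000i)  (-0.0552-0.1371i)·(+0.1329-0.2681i)  (-0.3763+0.3614i)·(+0.0711+0.0935i)  (+0.3111+0.1401i)·(+0.4014-0.0773i)
Y_3^0(R⁻¹ n̂) = +0.008202+0.000000i

Re=0.0082 Im=0.0000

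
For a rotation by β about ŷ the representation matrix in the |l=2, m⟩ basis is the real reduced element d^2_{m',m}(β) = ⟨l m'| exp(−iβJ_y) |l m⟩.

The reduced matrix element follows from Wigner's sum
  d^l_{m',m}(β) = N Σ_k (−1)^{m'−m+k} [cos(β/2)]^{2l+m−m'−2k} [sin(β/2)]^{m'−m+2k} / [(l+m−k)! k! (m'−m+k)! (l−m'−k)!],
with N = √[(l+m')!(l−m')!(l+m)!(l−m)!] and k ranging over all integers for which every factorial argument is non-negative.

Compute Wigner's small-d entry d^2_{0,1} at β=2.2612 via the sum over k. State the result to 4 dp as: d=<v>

d^2_{0,1}(β=2.2612) via Wigner's sum:
With c≡cos(β/2)=0.426117 and s≡sin(β/2)=0.904668, N=[2·2·6·1]^{1/2}=4.898979
Admissible k: 1..2 (factorial args all ≥0)
  k=1: (−1)^0·4.8990/(2)·0.4261^3·0.9047^1 = +0.171456
  k=2: (−1)^1·4.8990/(2)·0.4261^1·0.9047^3 = -0.772809
d^2_{0,1}(2.2612) = +0.171456 -0.772809 = -0.601354

d=-0.6014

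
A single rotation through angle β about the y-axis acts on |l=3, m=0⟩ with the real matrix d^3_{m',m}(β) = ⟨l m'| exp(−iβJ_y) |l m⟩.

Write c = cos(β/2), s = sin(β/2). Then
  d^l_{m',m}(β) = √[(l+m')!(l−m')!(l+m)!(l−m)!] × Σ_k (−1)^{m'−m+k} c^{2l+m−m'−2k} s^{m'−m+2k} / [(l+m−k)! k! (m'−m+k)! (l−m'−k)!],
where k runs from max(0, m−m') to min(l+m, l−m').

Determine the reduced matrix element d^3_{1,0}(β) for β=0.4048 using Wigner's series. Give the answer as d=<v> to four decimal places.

d=-0.5499

d^3_{1,0}(β=0.4048) via Wigner's sum:
Half-angle: c=0.979587, s=0.201021. N=√(24·2·6·6)=41.569219
The bounds max(0,m−m')=0 and min(l+m,l−m')=2 give 3 terms
  k=0: (−1)^1·41.5692/(12)·0.9796^5·0.2010^1 = -0.628126
  k=1: (−1)^2·41.5692/(4)·0.9796^3·0.2010^3 = +0.079353
  k=2: (−1)^3·41.5692/(12)·0.9796^1·0.2010^5 = -0.001114
d^3_{1,0}(0.4048) = -0.628126 +0.079353 -0.001114 = -0.549887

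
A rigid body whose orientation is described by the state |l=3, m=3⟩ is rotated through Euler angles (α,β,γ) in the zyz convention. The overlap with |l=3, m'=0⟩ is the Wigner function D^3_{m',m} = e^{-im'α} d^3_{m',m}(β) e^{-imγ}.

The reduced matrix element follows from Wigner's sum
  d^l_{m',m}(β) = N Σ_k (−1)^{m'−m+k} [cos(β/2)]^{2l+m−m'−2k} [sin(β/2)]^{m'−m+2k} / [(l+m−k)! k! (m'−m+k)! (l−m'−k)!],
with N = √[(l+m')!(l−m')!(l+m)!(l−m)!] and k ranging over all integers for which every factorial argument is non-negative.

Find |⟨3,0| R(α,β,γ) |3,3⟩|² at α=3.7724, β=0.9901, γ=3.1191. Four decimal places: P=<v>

D^3_{0,3}(3.7724,0.9901,3.1191) = e^{-i·0·3.7724}·d^3_{0,3}(0.9901)·e^{-i·3·3.1191}. Compute d first:
With c≡cos(β/2)=0.879945 and s≡sin(β/2)=0.475076, N=[6·6·720·1]^{1/2}=160.996894
k: max(0,(3)−(0))=3 … min(3+(3),3−(0))=3
  k=3: (−1)^0·160.9969/(36)·0.8799^3·0.4751^3 = +0.326716
d^3_{0,3}(0.9901) = +0.326716
|D^3_{0,3}|² = |d^3_{0,3}(β)|² = (+0.326716)² = 0.106743 (the z-rotation phases have unit modulus)

P=0.1067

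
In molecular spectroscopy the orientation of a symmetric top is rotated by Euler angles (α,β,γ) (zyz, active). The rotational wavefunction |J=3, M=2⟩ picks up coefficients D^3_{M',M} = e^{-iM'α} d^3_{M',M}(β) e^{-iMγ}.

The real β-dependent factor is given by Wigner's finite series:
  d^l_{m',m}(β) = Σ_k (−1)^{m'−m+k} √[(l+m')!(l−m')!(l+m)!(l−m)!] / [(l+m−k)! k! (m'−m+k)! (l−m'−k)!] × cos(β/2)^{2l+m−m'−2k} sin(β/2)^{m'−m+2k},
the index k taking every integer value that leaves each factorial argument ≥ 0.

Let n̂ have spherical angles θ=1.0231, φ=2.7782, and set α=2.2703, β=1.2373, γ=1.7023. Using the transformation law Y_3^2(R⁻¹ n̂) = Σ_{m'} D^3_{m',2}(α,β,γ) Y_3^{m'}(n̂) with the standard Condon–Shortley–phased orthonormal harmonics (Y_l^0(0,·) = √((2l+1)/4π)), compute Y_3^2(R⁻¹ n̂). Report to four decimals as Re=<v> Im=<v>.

Re=0.1437 Im=0.1520

Need the full column D^3_{m',2} for m'=−3..3 at α=2.2703, β=1.2373, γ=1.7023.
cos(β/2)=0.814662, sin(β/2)=0.579936
d^3_{-3,2}: single k=5 term ⇒ +0.130904;  D = -0.126345-0.034248i
d^3_{-2,2}: k∈[4..5] ⇒ +0.375357 -0.038043 = +0.337314;  D = +0.142085+0.305929i
d^3_{-1,2}: k∈[3..4] ⇒ +0.666964 -0.168996 = +0.497968;  D = +0.210524-0.451278i
d^3_{0,2}: k∈[2..3] ⇒ +0.811392 -0.411183 = +0.400208;  D = -0.386446+0.104048i
d^3_{1,2}: k∈[1..2] ⇒ +0.658063 -0.666964 = -0.008901;  D = -0.007304-0.005087i
d^3_{2,2}: k∈[0..1] ⇒ +0.292324 -0.740696 = -0.448372;  D = +0.040843+0.446508i
d^3_{3,2}: single k=0 term ⇒ -0.509734;  D = +0.358512-0.362350i
Y_3^{m'}(θ=1.0231,φ=2.7782) and Σ D·Y over m':
  (-0.1263-0.0342i)·(-0.1200-0.2302i)  (+0.1421+0.3059i)·(+0.2899+0.2577i)  (+0.2105-0.4513i)·(-0.0917-0.0349i)  (-0.3864+0.1040i)·(-0.3195+0.0000i)  (-0.0073-0.0051i)·(+0.0917-0.0349i)  (+0.0408+0.4465i)·(+0.2899-0.2577i)  (+0.3585-0.3623i)·(+0.1200-0.2302i)
Y_3^2(R⁻¹ n̂) = +0.143720+0.151971i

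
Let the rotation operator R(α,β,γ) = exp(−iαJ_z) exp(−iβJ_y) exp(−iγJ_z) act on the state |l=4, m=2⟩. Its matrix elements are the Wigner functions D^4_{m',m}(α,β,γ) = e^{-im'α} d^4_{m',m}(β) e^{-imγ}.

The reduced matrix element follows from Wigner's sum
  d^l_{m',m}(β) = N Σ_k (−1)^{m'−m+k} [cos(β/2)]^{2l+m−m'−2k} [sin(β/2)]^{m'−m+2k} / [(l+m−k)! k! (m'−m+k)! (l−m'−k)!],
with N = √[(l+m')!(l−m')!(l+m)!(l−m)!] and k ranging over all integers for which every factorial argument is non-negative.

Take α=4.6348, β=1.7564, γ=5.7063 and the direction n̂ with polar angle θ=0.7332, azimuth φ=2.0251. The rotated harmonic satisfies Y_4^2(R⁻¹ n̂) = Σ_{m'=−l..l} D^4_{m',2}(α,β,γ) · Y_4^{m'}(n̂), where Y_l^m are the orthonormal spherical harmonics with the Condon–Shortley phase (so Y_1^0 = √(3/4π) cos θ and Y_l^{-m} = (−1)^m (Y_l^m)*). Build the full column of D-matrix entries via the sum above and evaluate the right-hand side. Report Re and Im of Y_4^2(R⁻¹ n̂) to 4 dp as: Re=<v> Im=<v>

Re=-0.2282 Im=0.3486

Need the full column D^4_{m',2} for m'=−4..4 at α=4.6348, β=1.7564, γ=5.7063.
cos(β/2)=0.638537, sin(β/2)=0.769591
d^4_{-4,2}: single k=6 term ⇒ +0.448240;  D = +0.298042+0.334799i
d^4_{-3,2}: k∈[5..6] ⇒ +0.788939 -0.382005 = +0.406934;  D = -0.324005+0.246204i
d^4_{-2,2}: k∈[4..6] ⇒ +0.874734 -1.016513 +0.123049 = -0.018730;  D = +0.010142+0.015746i
d^4_{-1,2}: k∈[3..5] ⇒ +0.684268 -1.490955 +0.433153 = -0.373534;  D = -0.328766+0.177314i
d^4_{0,2}: k∈[2..4] ⇒ +0.380855 -1.475281 +0.803624 = -0.290802;  D = -0.117787-0.265880i
d^4_{1,2}: k∈[1..3] ⇒ +0.141319 -1.026402 +0.993970 = +0.108887;  D = -0.102674+0.036255i
d^4_{2,2}: k∈[0..2] ⇒ +0.027637 -0.481747 +0.874734 = +0.420624;  D = -0.108885-0.406286i
d^4_{3,2}: k∈[0..1] ⇒ -0.124632 +0.543121 = +0.418489;  D = +0.411405-0.076675i
d^4_{4,2}: single k=0 term ⇒ +0.212431;  D = +0.022617+0.211223i
Y_4^{m'}(θ=0.7332,φ=2.0251) and Σ D·Y over m':
  (+0.2980+0.3348i)·(-0.0217-0.0861i)  (-0.3240+0.2462i)·(+0.2728+0.0575i)  (+0.0101+0.0157i)·(-0.2639+0.3385i)  (-0.3288+0.1773i)·(-0.0893-0.1828i)  (-0.1178-0.2659i)·(-0.3062+0.0000i)  (-0.1027+0.0363i)·(+0.0893-0.1828i)  (-0.1089-0.4063i)·(-0.2639-0.3385i)  (+0.4114-0.0767i)·(-0.2728+0.0575i)  (+0.0226+0.2112i)·(-0.0217+0.0861i)
Y_4^2(R⁻¹ n̂) = -0.228179+0.348609i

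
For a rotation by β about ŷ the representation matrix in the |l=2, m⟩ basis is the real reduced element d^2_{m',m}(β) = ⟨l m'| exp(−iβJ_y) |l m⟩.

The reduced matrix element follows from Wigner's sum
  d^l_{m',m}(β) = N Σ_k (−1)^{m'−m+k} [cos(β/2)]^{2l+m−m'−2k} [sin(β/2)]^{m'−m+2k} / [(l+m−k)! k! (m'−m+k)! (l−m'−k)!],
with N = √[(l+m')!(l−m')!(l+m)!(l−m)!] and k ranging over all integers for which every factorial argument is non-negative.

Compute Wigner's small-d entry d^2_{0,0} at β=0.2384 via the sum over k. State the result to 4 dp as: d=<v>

d^2_{0,0}(β=0.2384) via Wigner's sum:
With c≡cos(β/2)=0.992904 and s≡sin(β/2)=0.118918, N=[2·2·2·2]^{1/2}=4.000000
Admissible k: 0..2 (factorial args all ≥0)
  k=0: (−1)^0·4.0000/(4)·0.9929^4·0.1189^0 = +0.971917
  k=1: (−1)^1·4.0000/(1)·0.9929^2·0.1189^2 = -0.055766
  k=2: (−1)^2·4.0000/(4)·0.9929^0·0.1189^4 = +0.000200
d^2_{0,0}(0.2384) = +0.971917 -0.055766 +0.000200 = +0.916351

d=0.9164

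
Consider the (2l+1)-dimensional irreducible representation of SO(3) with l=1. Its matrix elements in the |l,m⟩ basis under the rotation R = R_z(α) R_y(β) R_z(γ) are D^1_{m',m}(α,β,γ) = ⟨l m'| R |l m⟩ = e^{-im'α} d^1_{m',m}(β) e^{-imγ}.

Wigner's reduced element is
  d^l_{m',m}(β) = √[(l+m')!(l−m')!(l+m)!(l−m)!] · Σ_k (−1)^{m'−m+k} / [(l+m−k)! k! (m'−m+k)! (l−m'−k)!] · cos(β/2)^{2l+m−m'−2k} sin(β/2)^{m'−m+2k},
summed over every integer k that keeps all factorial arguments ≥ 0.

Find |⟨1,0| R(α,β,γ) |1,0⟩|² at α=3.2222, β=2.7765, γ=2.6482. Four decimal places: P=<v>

P=0.8725

First d^1_{0,0}(β=2.7765), then the phase factors e^{-i(0)α} and e^{-i(0)γ}:
Half-angle: c=0.181534, s=0.983385. N=√(1·1·1·1)=1.000000
Admissible k: 0..1 (factorial args all ≥0)
  k=0: (−1)^0·1.0000/(1)·0.1815^2·0.9834^0 = +0.032955
  k=1: (−1)^1·1.0000/(1)·0.1815^0·0.9834^2 = -0.967045
d^1_{0,0}(2.7765) = +0.032955 -0.967045 = -0.934091
|D^1_{0,0}|² = |d^1_{0,0}(β)|² = (-0.934091)² = 0.872525 (the z-rotation phases have unit modulus)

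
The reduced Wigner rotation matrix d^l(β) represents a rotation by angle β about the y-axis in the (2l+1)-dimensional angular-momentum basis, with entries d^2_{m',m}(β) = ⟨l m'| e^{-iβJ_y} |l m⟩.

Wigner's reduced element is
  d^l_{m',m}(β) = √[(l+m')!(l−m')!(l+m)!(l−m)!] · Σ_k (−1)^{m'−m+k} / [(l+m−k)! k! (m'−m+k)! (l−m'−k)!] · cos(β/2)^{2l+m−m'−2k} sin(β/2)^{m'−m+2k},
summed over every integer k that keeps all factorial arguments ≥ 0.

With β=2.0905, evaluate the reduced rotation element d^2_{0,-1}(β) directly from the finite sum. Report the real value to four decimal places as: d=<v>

d=0.5279

d^2_{0,-1}(β=2.0905) via Wigner's sum:
Half-angle: c=0.501686, s=0.865050. N=√(2·2·1·6)=4.898979
k∈{0,1} keeps every argument non-negative
  k=0: (−1)^1·4.8990/(2)·0.5017^3·0.8650^1 = -0.267554
  k=1: (−1)^2·4.8990/(2)·0.5017^1·0.8650^3 = +0.795483
d^2_{0,-1}(2.0905) = -0.267554 +0.795483 = +0.527929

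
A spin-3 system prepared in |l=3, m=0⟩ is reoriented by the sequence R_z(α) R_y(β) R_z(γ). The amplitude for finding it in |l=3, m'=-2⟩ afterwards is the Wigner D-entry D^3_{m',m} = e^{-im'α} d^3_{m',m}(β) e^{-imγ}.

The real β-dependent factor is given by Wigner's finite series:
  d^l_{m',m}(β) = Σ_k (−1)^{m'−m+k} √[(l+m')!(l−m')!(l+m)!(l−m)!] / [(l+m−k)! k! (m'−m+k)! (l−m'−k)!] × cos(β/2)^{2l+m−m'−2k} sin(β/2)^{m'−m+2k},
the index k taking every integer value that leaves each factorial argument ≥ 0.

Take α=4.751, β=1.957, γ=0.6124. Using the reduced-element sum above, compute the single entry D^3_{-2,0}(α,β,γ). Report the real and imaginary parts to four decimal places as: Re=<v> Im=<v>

First d^3_{-2,0}(β=1.957), then the phase factors e^{-i(-2)α} and e^{-i(0)γ}:
Half-angle: c=0.558268, s=0.829661. N=√(1·120·6·6)=65.726707
k: max(0,(0)−(-2))=2 … min(3+(0),3−(-2))=3
  k=2: (−1)^0·65.7267/(12)·0.5583^4·0.8297^2 = +0.366211
  k=3: (−1)^1·65.7267/(12)·0.5583^2·0.8297^4 = -0.808813
d^3_{-2,0}(1.957) = +0.366211 -0.808813 = -0.442602
D = (-0.997020-0.077145i)·(-0.442602)·(+1.000000+0.000000i) = +0.441283+0.034145i

Re=0.4413 Im=0.0341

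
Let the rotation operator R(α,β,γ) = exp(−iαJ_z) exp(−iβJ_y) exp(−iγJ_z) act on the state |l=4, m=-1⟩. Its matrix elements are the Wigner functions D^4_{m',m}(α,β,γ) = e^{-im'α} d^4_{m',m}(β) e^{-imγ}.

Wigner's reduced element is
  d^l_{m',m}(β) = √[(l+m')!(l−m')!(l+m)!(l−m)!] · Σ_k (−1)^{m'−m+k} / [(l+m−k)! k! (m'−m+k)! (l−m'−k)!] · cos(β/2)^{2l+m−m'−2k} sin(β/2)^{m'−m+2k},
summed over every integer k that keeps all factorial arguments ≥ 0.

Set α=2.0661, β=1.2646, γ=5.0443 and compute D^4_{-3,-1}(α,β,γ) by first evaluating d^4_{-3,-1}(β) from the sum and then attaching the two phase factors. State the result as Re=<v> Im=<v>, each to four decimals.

Split into d^4_{-3,-1}(β=1.2646) × two z-phases.
Half-angle: c=0.806670, s=0.591002. N=√(1·5040·6·120)=1904.940944
Admissible k: 2..3 (factorial args all ≥0)
  k=2: (−1)^0·1904.9409/(240)·0.8067^6·0.5910^2 = +0.763878
  k=3: (−1)^1·1904.9409/(144)·0.8067^4·0.5910^4 = -0.683374
d^4_{-3,-1}(1.2646) = +0.763878 -0.683374 = +0.080505
D = (+0.996399-0.084783i)·(+0.080505)·(+0.325850-0.945421i) = +0.019685-0.078061i

Re=0.0197 Im=-0.0781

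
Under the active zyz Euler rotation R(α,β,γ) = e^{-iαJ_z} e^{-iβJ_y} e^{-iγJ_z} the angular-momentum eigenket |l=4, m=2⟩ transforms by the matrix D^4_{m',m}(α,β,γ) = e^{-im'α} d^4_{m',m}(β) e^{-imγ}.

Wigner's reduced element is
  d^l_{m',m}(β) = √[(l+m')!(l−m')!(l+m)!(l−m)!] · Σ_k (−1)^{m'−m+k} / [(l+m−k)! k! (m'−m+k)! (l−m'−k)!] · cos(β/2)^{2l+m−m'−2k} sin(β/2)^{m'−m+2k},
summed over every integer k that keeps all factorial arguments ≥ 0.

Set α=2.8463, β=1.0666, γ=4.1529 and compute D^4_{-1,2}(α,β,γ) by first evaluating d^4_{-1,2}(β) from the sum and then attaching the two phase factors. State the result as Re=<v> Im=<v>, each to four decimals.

Re=0.3071 Im=0.3316

First d^4_{-1,2}(β=1.0666), then the phase factors e^{-i(-1)α} and e^{-i(2)γ}:
c=cos(1.0666/2)=0.861134, s=sin(1.0666/2)=0.508378; N=√[6·120·720·2]=1018.233765
Admissible k: 3..5 (factorial args all ≥0)
  k=3: (−1)^0·1018.2338/(72)·0.8611^5·0.5084^3 = +0.879891
  k=4: (−1)^1·1018.2338/(48)·0.8611^3·0.5084^5 = -0.459994
  k=5: (−1)^2·1018.2338/(240)·0.8611^1·0.5084^7 = +0.032064
d^4_{-1,2}(1.0666) = +0.879891 -0.459994 +0.032064 = +0.451961
Attach z-rotation phases: D = e^{-i(-1)(2.8463)}·(+0.451961)·e^{-i(2)(4.1529)} = +0.307118+0.331584i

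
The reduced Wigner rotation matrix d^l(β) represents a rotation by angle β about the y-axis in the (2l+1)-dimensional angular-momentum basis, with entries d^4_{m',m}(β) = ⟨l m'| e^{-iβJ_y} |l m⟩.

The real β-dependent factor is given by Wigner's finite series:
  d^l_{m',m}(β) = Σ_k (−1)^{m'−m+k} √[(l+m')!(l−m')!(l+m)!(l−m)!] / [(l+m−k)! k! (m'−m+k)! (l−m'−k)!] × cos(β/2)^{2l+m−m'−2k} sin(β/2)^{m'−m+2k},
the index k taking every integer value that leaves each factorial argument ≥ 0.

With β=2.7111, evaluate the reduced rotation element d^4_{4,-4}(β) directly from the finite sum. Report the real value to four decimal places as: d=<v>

d^4_{4,-4}(β=2.7111) via Wigner's sum:
c=cos(2.7111/2)=0.213588, s=sin(2.7111/2)=0.976924; N=√[40320·1·1·40320]=40320.000000
k: max(0,(-4)−(4))=0 … min(4+(-4),4−(4))=0
  k=0: (−1)^8·40320.0000/(40320)·0.2136^0·0.9769^8 = +0.829632
d^4_{4,-4}(2.7111) = +0.829632

d=0.8296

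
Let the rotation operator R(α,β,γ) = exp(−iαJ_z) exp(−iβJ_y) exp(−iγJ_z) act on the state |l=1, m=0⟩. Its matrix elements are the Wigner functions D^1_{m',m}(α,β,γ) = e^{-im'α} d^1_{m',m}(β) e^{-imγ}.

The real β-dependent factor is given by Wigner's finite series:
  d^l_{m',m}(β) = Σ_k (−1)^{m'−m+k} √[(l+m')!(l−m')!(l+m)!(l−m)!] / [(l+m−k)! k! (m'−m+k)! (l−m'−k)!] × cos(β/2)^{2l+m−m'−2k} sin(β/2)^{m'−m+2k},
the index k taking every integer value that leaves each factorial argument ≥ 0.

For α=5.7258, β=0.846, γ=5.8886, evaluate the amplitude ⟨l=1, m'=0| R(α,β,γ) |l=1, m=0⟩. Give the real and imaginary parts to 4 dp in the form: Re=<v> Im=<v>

D^1_{0,0}(5.7258,0.846,5.8886) = e^{-i·0·5.7258}·d^1_{0,0}(0.846)·e^{-i·0·5.8886}. Compute d first:
With c≡cos(β/2)=0.911862 and s≡sin(β/2)=0.410498, N=[1·1·1·1]^{1/2}=1.000000
k: max(0,(0)−(0))=0 … min(1+(0),1−(0))=1
  k=0: (−1)^0·1.0000/(1)·0.9119^2·0.4105^0 = +0.831491
  k=1: (−1)^1·1.0000/(1)·0.9119^0·0.4105^2 = -0.168509
d^1_{0,0}(0.846) = +0.831491 -0.168509 = +0.662983
Attach z-rotation phases: D = e^{-i(0)(5.7258)}·(+0.662983)·e^{-i(0)(5.8886)} = +0.662983+0.000000i

Re=0.6630 Im=0.0000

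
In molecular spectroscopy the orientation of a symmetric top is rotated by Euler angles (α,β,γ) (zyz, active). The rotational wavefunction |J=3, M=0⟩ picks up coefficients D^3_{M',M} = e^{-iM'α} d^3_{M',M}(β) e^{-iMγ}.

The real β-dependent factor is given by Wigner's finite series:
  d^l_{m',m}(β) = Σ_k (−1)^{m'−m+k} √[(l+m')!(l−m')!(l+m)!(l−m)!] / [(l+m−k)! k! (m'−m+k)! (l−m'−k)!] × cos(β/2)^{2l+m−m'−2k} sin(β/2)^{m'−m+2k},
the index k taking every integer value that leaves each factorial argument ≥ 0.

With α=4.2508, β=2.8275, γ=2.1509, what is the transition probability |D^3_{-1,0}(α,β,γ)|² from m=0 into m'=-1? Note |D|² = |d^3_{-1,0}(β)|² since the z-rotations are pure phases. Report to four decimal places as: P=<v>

P=0.2221

Split into d^3_{-1,0}(β=2.8275) × two z-phases.
With c≡cos(β/2)=0.156402 and s≡sin(β/2)=0.987694, N=[2·24·6·6]^{1/2}=41.569219
Admissible k: 1..3 (factorial args all ≥0)
  k=1: (−1)^0·41.5692/(12)·0.1564^5·0.9877^1 = +0.000320
  k=2: (−1)^1·41.5692/(4)·0.1564^3·0.9877^3 = -0.038309
  k=3: (−1)^2·41.5692/(12)·0.1564^1·0.9877^5 = +0.509264
d^3_{-1,0}(2.8275) = +0.000320 -0.038309 +0.509264 = +0.471275
|D^3_{-1,0}|² = |d^3_{-1,0}(β)|² = (+0.471275)² = 0.222100 (the z-rotation phases have unit modulus)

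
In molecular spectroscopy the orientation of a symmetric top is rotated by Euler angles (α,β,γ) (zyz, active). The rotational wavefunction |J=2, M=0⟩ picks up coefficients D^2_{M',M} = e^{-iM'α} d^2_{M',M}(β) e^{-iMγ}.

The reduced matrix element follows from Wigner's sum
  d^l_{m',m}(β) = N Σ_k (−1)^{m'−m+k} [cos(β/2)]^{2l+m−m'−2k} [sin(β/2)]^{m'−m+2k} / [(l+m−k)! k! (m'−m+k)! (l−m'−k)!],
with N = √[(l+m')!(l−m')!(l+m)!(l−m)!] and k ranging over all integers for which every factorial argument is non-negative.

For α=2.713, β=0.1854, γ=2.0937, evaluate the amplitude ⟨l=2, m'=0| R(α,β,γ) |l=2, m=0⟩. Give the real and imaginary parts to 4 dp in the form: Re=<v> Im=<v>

Re=0.9490 Im=0.0000

D^2_{0,0}(2.713,0.1854,2.0937) = e^{-i·0·2.713}·d^2_{0,0}(0.1854)·e^{-i·0·2.0937}. Compute d first:
With c≡cos(β/2)=0.995706 and s≡sin(β/2)=0.092567, N=[2·2·2·2]^{1/2}=4.000000
The bounds max(0,m−m')=0 and min(l+m,l−m')=2 give 3 terms
  k=0: (−1)^0·4.0000/(4)·0.9957^4·0.0926^0 = +0.982936
  k=1: (−1)^1·4.0000/(1)·0.9957^2·0.0926^2 = -0.033981
  k=2: (−1)^2·4.0000/(4)·0.9957^0·0.0926^4 = +0.000073
d^2_{0,0}(0.1854) = +0.982936 -0.033981 +0.000073 = +0.949028
Phases: e^{-i·(0)·2.713}=+1.000000+0.000000i, e^{-i·(0)·2.0937}=+1.000000+0.000000i ⇒ D=+0.949028+0.000000i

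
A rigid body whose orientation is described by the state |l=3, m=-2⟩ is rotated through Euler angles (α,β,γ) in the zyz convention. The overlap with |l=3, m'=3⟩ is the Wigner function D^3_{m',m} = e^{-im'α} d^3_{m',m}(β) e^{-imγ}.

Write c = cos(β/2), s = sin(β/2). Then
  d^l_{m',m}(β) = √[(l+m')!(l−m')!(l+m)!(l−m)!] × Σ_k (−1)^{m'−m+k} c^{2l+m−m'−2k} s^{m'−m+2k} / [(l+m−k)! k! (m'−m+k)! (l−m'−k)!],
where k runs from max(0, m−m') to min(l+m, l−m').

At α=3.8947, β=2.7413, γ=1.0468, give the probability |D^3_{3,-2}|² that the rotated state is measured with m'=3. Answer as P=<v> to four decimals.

P=0.1939

Split into d^3_{3,-2}(β=2.7413) × two z-phases.
c=cos(2.7413/2)=0.198813, s=sin(2.7413/2)=0.980037; N=√[720·1·1·120]=293.938769
k: max(0,(-2)−(3))=0 … min(3+(-2),3−(3))=0
  k=0: (−1)^5·293.9388/(120)·0.1988^1·0.9800^5 = -0.440284
d^3_{3,-2}(2.7413) = -0.440284
|D^3_{3,-2}|² = |d^3_{3,-2}(β)|² = (-0.440284)² = 0.193850 (the z-rotation phases have unit modulus)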